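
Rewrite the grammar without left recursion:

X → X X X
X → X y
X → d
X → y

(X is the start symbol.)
X is directly left-recursive. The standard transformation for
  A → A α₁ | ... | A α_m | β₁ | ... | β_n
is
  A  → β₁ A' | ... | β_n A'
  A' → α₁ A' | ... | α_m A' | ε

X → d becomes X → d X'
X → y becomes X → y X'
X → X X X becomes X' → X X X'
X → X y becomes X' → y X'
Add X' → ε

Resulting grammar:
X → d X'
X → y X'
X' → X X X'
X' → y X'
X' → ε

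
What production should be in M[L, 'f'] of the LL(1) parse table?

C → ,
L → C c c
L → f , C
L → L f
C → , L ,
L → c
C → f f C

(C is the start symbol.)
L → C c c, L → f , C, L → L f

To find M[L, 'f'], we find productions for L where 'f' is in the predict set (PREDICT(N → α) = (FIRST(α) \ {ε}) ∪ (FOLLOW(N) if α ⇒* ε)).

Relevant sets:
  FIRST(C) = { ',', 'f' }
  FIRST(L) = { ',', 'c', 'f' }

L → C c c: PREDICT = { ',', 'f' }
  'f' is in predict set, so this production goes in M[L, 'f']
L → f , C: PREDICT = { 'f' }
  'f' is in predict set, so this production goes in M[L, 'f']
L → L f: PREDICT = { ',', 'c', 'f' }
  'f' is in predict set, so this production goes in M[L, 'f']
L → c: PREDICT = { 'c' }

M[L, 'f'] = L → C c c, L → f , C, L → L f  (a multiply-defined cell — the grammar is not LL(1))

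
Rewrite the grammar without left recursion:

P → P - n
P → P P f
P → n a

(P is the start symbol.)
P → n a P'
P' → - n P'
P' → P f P'
P' → ε

P is directly left-recursive. The standard transformation for
  A → A α₁ | ... | A α_m | β₁ | ... | β_n
is
  A  → β₁ A' | ... | β_n A'
  A' → α₁ A' | ... | α_m A' | ε

P → n a becomes P → n a P'
P → P - n becomes P' → - n P'
P → P P f becomes P' → P f P'
Add P' → ε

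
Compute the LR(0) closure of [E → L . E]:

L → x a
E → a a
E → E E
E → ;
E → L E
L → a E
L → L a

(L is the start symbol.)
To compute CLOSURE, for each item [A → α.Bβ] where B is a non-terminal, add [B → .γ] for all productions B → γ; repeat for the newly added items until nothing changes.

Start with: [E → L . E]
  [E → L . E] has the dot before E: add [E → . a a], [E → . E E], [E → . ;], [E → . L E]
  [E → . L E] has the dot before L: add [L → . x a], [L → . a E], [L → . L a]
No further items can be added.

CLOSURE = { [E → . ;], [E → . E E], [E → . L E], [E → . a a], [E → L . E], [L → . L a], [L → . a E], [L → . x a] }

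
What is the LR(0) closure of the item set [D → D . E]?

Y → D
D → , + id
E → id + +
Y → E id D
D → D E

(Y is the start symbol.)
To compute CLOSURE, for each item [A → α.Bβ] where B is a non-terminal, add [B → .γ] for all productions B → γ; repeat for the newly added items until nothing changes.

Start with: [D → D . E]
  [D → D . E] has the dot before E: add [E → . id + +]
No further items can be added.

CLOSURE = { [D → D . E], [E → . id + +] }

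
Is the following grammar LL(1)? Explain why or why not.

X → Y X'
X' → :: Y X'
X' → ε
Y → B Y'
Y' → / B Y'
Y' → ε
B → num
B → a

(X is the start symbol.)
A grammar is LL(1) if for each non-terminal N with multiple productions, the predict sets of those productions are pairwise disjoint, where PREDICT(N → α) = (FIRST(α) \ {ε}) ∪ (FOLLOW(N) if α ⇒* ε).

Relevant sets:
  FOLLOW(X') = { $ }
  FOLLOW(Y') = { $, '::' }

For X':
  PREDICT(X' → :: Y X') = { '::' }
  PREDICT(X' → ε) = { $ }
For Y':
  PREDICT(Y' → '/' B Y') = { '/' }
  PREDICT(Y' → ε) = { $, '::' }
For B:
  PREDICT(B → num) = { 'num' }
  PREDICT(B → a) = { 'a' }
X, Y have a single production, so nothing to check there.

All predict sets are disjoint. The grammar IS LL(1).

Answer: Yes, the grammar is LL(1).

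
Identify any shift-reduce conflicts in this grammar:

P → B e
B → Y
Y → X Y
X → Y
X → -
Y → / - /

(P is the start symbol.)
No shift-reduce conflicts

A shift-reduce conflict occurs when an LR(0) state has both:
  - a complete (reduce) item [A → α .] (dot at the end), and
  - a shift item [B → β . c γ] (dot before a terminal).

Augment with P' → P and build the canonical LR(0) collection (I0 = CLOSURE({[P' → . P]}), then GOTO on every symbol after a dot until no new states appear). It has 11 states:
  I0: { [B → . Y], [P → . B e], [P' → . P], [X → . -], [X → . Y], [Y → . / - /], [Y → . X Y] }  — shift
  I1: { [X → - .] }  — reduce
  I2: { [Y → / . - /] }  — shift
  I3: { [P → B . e] }  — shift
  I4: { [P' → P .] }  — accept
  I5: { [X → . -], [X → . Y], [Y → . / - /], [Y → . X Y], [Y → X . Y] }  — shift
  I6: { [B → Y .], [X → Y .] }  — 2 reduces
  I7: { [X → Y .], [Y → X Y .] }  — 2 reduces
  I8: { [P → B e .] }  — reduce
  I9: { [Y → / - . /] }  — shift
  I10: { [Y → / - / .] }  — reduce

No state contains both a complete item and a shift item.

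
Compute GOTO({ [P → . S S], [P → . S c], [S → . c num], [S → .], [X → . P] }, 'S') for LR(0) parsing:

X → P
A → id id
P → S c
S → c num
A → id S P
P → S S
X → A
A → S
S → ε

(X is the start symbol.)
{ [P → S . S], [P → S . c], [S → . c num], [S → .] }

GOTO(I, 'S') = CLOSURE({ [A → αX.β] : [A → α.Xβ] ∈ I, X = 'S' })

Items with dot before 'S', with the dot advanced:
  [P → . S S] → [P → S . S]
  [P → . S c] → [P → S . c]
Closure of the advanced items:
  [P → S . S] has the dot before S: add [S → . c num], [S → .]

GOTO = { [P → S . S], [P → S . c], [S → . c num], [S → .] }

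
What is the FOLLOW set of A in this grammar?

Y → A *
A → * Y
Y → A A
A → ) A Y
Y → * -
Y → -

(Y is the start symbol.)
{ $, ')', '*', '-' }

To compute FOLLOW(A), find every occurrence of A on a right-hand side N → α A β: add FIRST(β) \ {ε}, and if β is empty or nullable also add FOLLOW(N). Iterate to a fixed point.

In Y → A *: A is followed by '*', add FIRST('*') \ {ε} = { '*' }
In Y → A A: A is followed by A, add FIRST(A) \ {ε} = { ')', '*' }
In Y → A A: A is at the end, add FOLLOW(Y)
In A → ) A Y: A is followed by Y, add FIRST(Y) \ {ε} = { ')', '*', '-' }

The FOLLOW sets referred to above (computed the same way, to a fixed point):
  FOLLOW(Y) = { $, ')', '*', '-' }

Taking the union: FOLLOW(A) = { $, ')', '*', '-' }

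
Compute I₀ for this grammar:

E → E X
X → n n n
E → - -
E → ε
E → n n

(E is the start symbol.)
{ [E → . - -], [E → . E X], [E → . n n], [E → .], [E' → . E] }

First, augment the grammar with E' → E
I₀ = CLOSURE({ [E' → . E] }):
  [E' → . E] has the dot before E: add [E → . E X], [E → . - -], [E → .], [E → . n n]
No further items can be added.

I₀ = { [E → . - -], [E → . E X], [E → . n n], [E → .], [E' → . E] }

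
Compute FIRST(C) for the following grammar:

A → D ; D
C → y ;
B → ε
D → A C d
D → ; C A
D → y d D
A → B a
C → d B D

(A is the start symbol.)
From C → y ;:
  - y is a terminal: add 'y' and stop
From C → d B D:
  - d is a terminal: add 'd' and stop

Collecting: FIRST(C) = { 'd', 'y' }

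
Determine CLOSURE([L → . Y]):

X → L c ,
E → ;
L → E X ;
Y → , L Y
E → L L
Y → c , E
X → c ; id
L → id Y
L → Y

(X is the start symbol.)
{ [L → . Y], [Y → . , L Y], [Y → . c , E] }

To compute CLOSURE, for each item [A → α.Bβ] where B is a non-terminal, add [B → .γ] for all productions B → γ; repeat for the newly added items until nothing changes.

Start with: [L → . Y]
  [L → . Y] has the dot before Y: add [Y → . , L Y], [Y → . c , E]
No further items can be added.

CLOSURE = { [L → . Y], [Y → . , L Y], [Y → . c , E] }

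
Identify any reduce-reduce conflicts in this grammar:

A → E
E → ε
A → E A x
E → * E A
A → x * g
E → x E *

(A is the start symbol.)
Yes — I3: [A → E .] vs [E → .]

Augment with A' → A and build the canonical LR(0) collection (I0 = CLOSURE({[A' → . A]}), then GOTO on every symbol after a dot until no new states appear). It has 14 states:
  I0: { [A → . E A x], [A → . E], [A → . x * g], [A' → . A], [E → . * E A], [E → . x E *], [E → .] }  — shift, reduce
  I1: { [E → * . E A], [E → . * E A], [E → . x E *], [E → .] }  — shift, reduce
  I2: { [A' → A .] }  — accept
  I3: { [A → . E A x], [A → . E], [A → . x * g], [A → E . A x], [A → E .], [E → . * E A], [E → . x E *], [E → .] }  — shift, 2 reduces
  I4: { [A → x . * g], [E → . * E A], [E → . x E *], [E → .], [E → x . E *] }  — shift, reduce
  I5: { [A → x * . g], [E → * . E A], [E → . * E A], [E → . x E *], [E → .] }  — shift, reduce
  I6: { [E → x E . *] }  — shift
  I7: { [E → . * E A], [E → . x E *], [E → .], [E → x . E *] }  — shift, reduce
  I8: { [E → x E * .] }  — reduce
  I9: { [A → . E A x], [A → . E], [A → . x * g], [E → * E . A], [E → . * E A], [E → . x E *], [E → .] }  — shift, reduce
  I10: { [A → x * g .] }  — reduce
  I11: { [E → * E A .] }  — reduce
  I12: { [A → E A . x] }  — shift
  I13: { [A → E A x .] }  — reduce

I3 contains complete items [A → E .], [E → .] — reduce-reduce conflict.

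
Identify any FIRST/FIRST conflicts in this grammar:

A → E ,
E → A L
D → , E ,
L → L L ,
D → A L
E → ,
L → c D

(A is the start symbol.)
Yes. E → A L / E → ',' on { ',' }; D → ',' E ',' / D → A L on { ',' }; L → L L ',' / L → c D on { 'c' }

A FIRST/FIRST conflict occurs when two productions N → α and N → β for the same non-terminal have FIRST(α) ∩ FIRST(β) ≠ ∅ (with ε ∈ FIRST of a nullable right-hand side, so two nullable alternatives also conflict).

FIRST sets of the non-terminals at (or reachable through a nullable prefix from) the front of some alternative:
  FIRST(A) = { ',' }
  FIRST(L) = { 'c' }

Productions for E:
  E → A L: FIRST = { ',' }
  E → ,: FIRST = { ',' }
Productions for D:
  D → , E ,: FIRST = { ',' }
  D → A L: FIRST = { ',' }
Productions for L:
  L → L L ,: FIRST = { 'c' }
  L → c D: FIRST = { 'c' }
A has only one production, so no FIRST/FIRST conflict is possible there.

Conflict for E: E → A L and E → ,
  Overlap: { ',' }
Conflict for D: D → , E , and D → A L
  Overlap: { ',' }
Conflict for L: L → L L , and L → c D
  Overlap: { 'c' }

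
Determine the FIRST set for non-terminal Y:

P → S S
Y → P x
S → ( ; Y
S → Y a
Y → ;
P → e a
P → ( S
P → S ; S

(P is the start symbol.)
To compute FIRST(Y), examine every production with Y on the left-hand side, reading each right-hand side left to right until a non-nullable symbol is reached.

FIRST sets of the other non-terminals involved (by the same procedure, iterated to a fixed point):
  FIRST(P) = { '(', ';', 'e' }

From Y → P x:
  - P is a non-terminal: add FIRST(P) \ {ε} = { '(', ';', 'e' }
    P is not nullable, so stop
From Y → ;:
  - ';' is a terminal: add ';' and stop

Collecting: FIRST(Y) = { '(', ';', 'e' }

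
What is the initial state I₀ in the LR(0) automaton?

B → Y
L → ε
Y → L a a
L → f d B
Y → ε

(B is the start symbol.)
First, augment the grammar with B' → B
I₀ = CLOSURE({ [B' → . B] }):
  [B' → . B] has the dot before B: add [B → . Y]
  [B → . Y] has the dot before Y: add [Y → . L a a], [Y → .]
  [Y → . L a a] has the dot before L: add [L → .], [L → . f d B]
No further items can be added.

I₀ = { [B → . Y], [B' → . B], [L → . f d B], [L → .], [Y → . L a a], [Y → .] }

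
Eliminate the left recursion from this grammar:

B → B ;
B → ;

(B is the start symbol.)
B is directly left-recursive. The standard transformation for
  A → A α₁ | ... | A α_m | β₁ | ... | β_n
is
  A  → β₁ A' | ... | β_n A'
  A' → α₁ A' | ... | α_m A' | ε

B → ; becomes B → ; B'
B → B ; becomes B' → ; B'
Add B' → ε

Resulting grammar:
B → ; B'
B' → ; B'
B' → ε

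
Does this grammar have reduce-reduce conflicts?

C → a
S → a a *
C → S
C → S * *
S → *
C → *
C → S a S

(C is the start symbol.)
Yes — I1: [C → * .] vs [S → * .]

A reduce-reduce conflict occurs when an LR(0) state has two complete items [A → α .] and [B → β .] — both call for a reduction, and with no lookahead the parser cannot choose between them.

Augment with C' → C and build the canonical LR(0) collection (I0 = CLOSURE({[C' → . C]}), then GOTO on every symbol after a dot until no new states appear). It has 13 states:
  I0: { [C → . *], [C → . S * *], [C → . S a S], [C → . S], [C → . a], [C' → . C], [S → . *], [S → . a a *] }  — shift
  I1: { [C → * .], [S → * .] }  — 2 reduces
  I2: { [C' → C .] }  — accept
  I3: { [C → S . * *], [C → S . a S], [C → S .] }  — shift, reduce
  I4: { [C → a .], [S → a . a *] }  — shift, reduce
  I5: { [S → a a . *] }  — shift
  I6: { [S → a a * .] }  — reduce
  I7: { [C → S * . *] }  — shift
  I8: { [C → S a . S], [S → . *], [S → . a a *] }  — shift
  I9: { [S → * .] }  — reduce
  I10: { [C → S a S .] }  — reduce
  I11: { [S → a . a *] }  — shift
  I12: { [C → S * * .] }  — reduce

I1 contains complete items [C → * .], [S → * .] — reduce-reduce conflict.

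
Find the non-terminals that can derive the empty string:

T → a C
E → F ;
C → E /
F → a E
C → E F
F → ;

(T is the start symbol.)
None

A non-terminal is nullable if it can derive ε (the empty string): either it has an ε-production, or it has a production whose right-hand side consists entirely of nullable non-terminals.

There are no ε-productions, so no non-terminal can derive ε.
No non-terminals are nullable.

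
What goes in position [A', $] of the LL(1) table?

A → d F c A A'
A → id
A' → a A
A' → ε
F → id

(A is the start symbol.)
A' → ε

To find M[A', $], we find productions for A' where $ is in the predict set (PREDICT(N → α) = (FIRST(α) \ {ε}) ∪ (FOLLOW(N) if α ⇒* ε)).

Relevant sets:
  FOLLOW(A') = { $, 'a' }

A' → a A: PREDICT = { 'a' }
A' → ε: PREDICT = { $, 'a' }
  $ is in predict set, so this production goes in M[A', $]

M[A', $] = A' → ε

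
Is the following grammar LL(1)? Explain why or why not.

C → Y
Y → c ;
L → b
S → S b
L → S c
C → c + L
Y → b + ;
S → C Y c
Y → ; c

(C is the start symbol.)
A grammar is LL(1) if for each non-terminal N with multiple productions, the predict sets of those productions are pairwise disjoint, where PREDICT(N → α) = (FIRST(α) \ {ε}) ∪ (FOLLOW(N) if α ⇒* ε).

Relevant sets:
  FIRST(Y) = { ';', 'b', 'c' }
  FIRST(S) = { ';', 'b', 'c' }
  FIRST(C) = { ';', 'b', 'c' }

For C:
  PREDICT(C → Y) = { ';', 'b', 'c' }
  PREDICT(C → c '+' L) = { 'c' }
For Y:
  PREDICT(Y → c ';') = { 'c' }
  PREDICT(Y → b '+' ';') = { 'b' }
  PREDICT(Y → ';' c) = { ';' }
For L:
  PREDICT(L → b) = { 'b' }
  PREDICT(L → S c) = { ';', 'b', 'c' }
For S:
  PREDICT(S → S b) = { ';', 'b', 'c' }
  PREDICT(S → C Y c) = { ';', 'b', 'c' }

Conflict found: Predict set conflict for C: { 'c' }
The grammar is NOT LL(1).

Answer: No. Predict set conflict for C: { 'c' }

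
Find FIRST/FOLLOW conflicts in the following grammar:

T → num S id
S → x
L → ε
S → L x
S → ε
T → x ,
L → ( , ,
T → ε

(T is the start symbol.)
No FIRST/FOLLOW conflicts.

Nullable non-terminals: L, S, T.
FIRST sets used below: FIRST(L) = { '(', ε }

L: nullable alternative(s) L → ε; FOLLOW(L) = { 'x' }
  L → ε: FIRST \ {ε} = { } — this is the only nullable alternative, skip
  L → ( , ,: FIRST \ {ε} = { '(' } — disjoint from FOLLOW(L)

S: nullable alternative(s) S → ε; FOLLOW(S) = { 'id' }
  S → x: FIRST \ {ε} = { 'x' } — disjoint from FOLLOW(S)
  S → L x: FIRST \ {ε} = { '(', 'x' } — disjoint from FOLLOW(S)
  S → ε: FIRST \ {ε} = { } — this is the only nullable alternative, skip

T: nullable alternative(s) T → ε; FOLLOW(T) = { $ }
  T → num S id: FIRST \ {ε} = { 'num' } — disjoint from FOLLOW(T)
  T → x ,: FIRST \ {ε} = { 'x' } — disjoint from FOLLOW(T)
  T → ε: FIRST \ {ε} = { } — this is the only nullable alternative, skip

No FIRST/FOLLOW conflicts found.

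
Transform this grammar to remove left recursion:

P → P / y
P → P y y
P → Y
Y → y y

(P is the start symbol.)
P → Y P'
P' → / y P'
P' → y y P'
P' → ε
Y → y y

P is directly left-recursive. The standard transformation for
  A → A α₁ | ... | A α_m | β₁ | ... | β_n
is
  A  → β₁ A' | ... | β_n A'
  A' → α₁ A' | ... | α_m A' | ε

P → Y becomes P → Y P'
P → P / y becomes P' → / y P'
P → P y y becomes P' → y y P'
Add P' → ε

Productions for other non-terminals are unchanged:
  Y → y y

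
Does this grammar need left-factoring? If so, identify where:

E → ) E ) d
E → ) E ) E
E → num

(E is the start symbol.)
Yes, E has productions with common prefix ') E )'

Left-factoring is needed when two productions for the same non-terminal
share a common prefix on the right-hand side.

Productions for E:
  E → ) E ) d
  E → ) E ) E
  E → num

Found common prefix ') E )' in productions for E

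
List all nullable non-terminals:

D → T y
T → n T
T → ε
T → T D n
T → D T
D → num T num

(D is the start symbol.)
{ 'T' }

A non-terminal is nullable if it can derive ε (the empty string): either it has an ε-production, or it has a production whose right-hand side consists entirely of nullable non-terminals.

ε-productions: T → ε
So T is immediately nullable.
No further non-terminal can be added: every production for the remaining non-terminals contains a terminal or a non-nullable non-terminal.
Nullable = { 'T' }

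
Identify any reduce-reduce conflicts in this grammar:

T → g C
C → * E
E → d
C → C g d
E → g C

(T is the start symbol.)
A reduce-reduce conflict occurs when an LR(0) state has two complete items [A → α .] and [B → β .] — both call for a reduction, and with no lookahead the parser cannot choose between them.

Augment with T' → T and build the canonical LR(0) collection (I0 = CLOSURE({[T' → . T]}), then GOTO on every symbol after a dot until no new states appear). It has 11 states:
  I0: { [T → . g C], [T' → . T] }  — shift
  I1: { [T' → T .] }  — accept
  I2: { [C → . * E], [C → . C g d], [T → g . C] }  — shift
  I3: { [C → * . E], [E → . d], [E → . g C] }  — shift
  I4: { [C → C . g d], [T → g C .] }  — shift, reduce
  I5: { [C → C g . d] }  — shift
  I6: { [C → C g d .] }  — reduce
  I7: { [C → * E .] }  — reduce
  I8: { [E → d .] }  — reduce
  I9: { [C → . * E], [C → . C g d], [E → g . C] }  — shift
  I10: { [C → C . g d], [E → g C .] }  — shift, reduce

No state contains more than one complete item.

Answer: No reduce-reduce conflicts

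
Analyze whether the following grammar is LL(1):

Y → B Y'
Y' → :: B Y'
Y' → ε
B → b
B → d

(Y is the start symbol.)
Yes, the grammar is LL(1).

A grammar is LL(1) if for each non-terminal N with multiple productions, the predict sets of those productions are pairwise disjoint, where PREDICT(N → α) = (FIRST(α) \ {ε}) ∪ (FOLLOW(N) if α ⇒* ε).

Relevant sets:
  FOLLOW(Y') = { $ }

For Y':
  PREDICT(Y' → :: B Y') = { '::' }
  PREDICT(Y' → ε) = { $ }
For B:
  PREDICT(B → b) = { 'b' }
  PREDICT(B → d) = { 'd' }
Y has a single production, so nothing to check there.

All predict sets are disjoint. The grammar IS LL(1).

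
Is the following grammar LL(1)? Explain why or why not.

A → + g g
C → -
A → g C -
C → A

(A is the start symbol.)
Relevant sets:
  FIRST(A) = { '+', 'g' }

For A:
  PREDICT(A → '+' g g) = { '+' }
  PREDICT(A → g C '-') = { 'g' }
For C:
  PREDICT(C → '-') = { '-' }
  PREDICT(C → A) = { '+', 'g' }

All predict sets are disjoint. The grammar IS LL(1).

Answer: Yes, the grammar is LL(1).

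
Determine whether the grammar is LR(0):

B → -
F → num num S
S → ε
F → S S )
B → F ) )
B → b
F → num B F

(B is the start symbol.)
No. Shift-reduce conflict between [S → .] and [B → . -]

Augment with B' → B and build the canonical LR(0) collection (I0 = CLOSURE({[B' → . B]}), then GOTO on every symbol after a dot until no new states appear). It has 15 states:
  I0: { [B → . -], [B → . F ) )], [B → . b], [B' → . B], [F → . S S )], [F → . num B F], [F → . num num S], [S → .] }  — shift, reduce
  I1: { [B → - .] }  — reduce
  I2: { [B' → B .] }  — accept
  I3: { [B → F . ) )] }  — shift
  I4: { [F → S . S )], [S → .] }  — reduce
  I5: { [B → b .] }  — reduce
  I6: { [B → . -], [B → . F ) )], [B → . b], [F → . S S )], [F → . num B F], [F → . num num S], [F → num . B F], [F → num . num S], [S → .] }  — shift, reduce
  I7: { [F → . S S )], [F → . num B F], [F → . num num S], [F → num B . F], [S → .] }  — shift, reduce
  I8: { [B → . -], [B → . F ) )], [B → . b], [F → . S S )], [F → . num B F], [F → . num num S], [F → num . B F], [F → num . num S], [F → num num . S], [S → .] }  — shift, reduce
  I9: { [F → S . S )], [F → num num S .], [S → .] }  — 2 reduces
  I10: { [F → S S . )] }  — shift
  I11: { [F → S S ) .] }  — reduce
  I12: { [F → num B F .] }  — reduce
  I13: { [B → F ) . )] }  — shift
  I14: { [B → F ) ) .] }  — reduce

Conflict in state I0:
  Shift-reduce conflict between [S → .] and [B → . -]
So the grammar is NOT LR(0).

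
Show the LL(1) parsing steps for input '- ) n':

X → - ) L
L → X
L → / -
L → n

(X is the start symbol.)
LL(1) parsing maintains a stack (initially the start symbol over $) and the input. At each step: if the stack top is a terminal, match it against the current input token; if it is a non-terminal N, replace it with the RHS of M[N, lookahead] (the unique production whose predict set contains the lookahead).

Stack is shown with the top on the left.

Stack    Input    Action
------------------------
X $      - ) n $  output X → - ) L
- ) L $  - ) n $  match '-'
) L $    ) n $    match ')'
L $      n $      output L → n
n $      n $      match 'n'
$        $        accept

The string is accepted.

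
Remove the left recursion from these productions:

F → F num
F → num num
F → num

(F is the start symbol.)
F → num num F'
F → num F'
F' → num F'
F' → ε

F is directly left-recursive. The standard transformation for
  A → A α₁ | ... | A α_m | β₁ | ... | β_n
is
  A  → β₁ A' | ... | β_n A'
  A' → α₁ A' | ... | α_m A' | ε

F → num num becomes F → num num F'
F → num becomes F → num F'
F → F num becomes F' → num F'
Add F' → ε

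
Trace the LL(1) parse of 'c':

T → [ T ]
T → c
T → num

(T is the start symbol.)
LL(1) parsing maintains a stack (initially the start symbol over $) and the input. At each step: if the stack top is a terminal, match it against the current input token; if it is a non-terminal N, replace it with the RHS of M[N, lookahead] (the unique production whose predict set contains the lookahead).

Stack is shown with the top on the left.

Stack  Input  Action
--------------------
T $    c $    output T → c
c $    c $    match 'c'
$      $      accept

The string is accepted.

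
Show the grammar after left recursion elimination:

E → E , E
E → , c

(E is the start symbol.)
E is directly left-recursive. The standard transformation for
  A → A α₁ | ... | A α_m | β₁ | ... | β_n
is
  A  → β₁ A' | ... | β_n A'
  A' → α₁ A' | ... | α_m A' | ε

E → , c becomes E → , c E'
E → E , E becomes E' → , E E'
Add E' → ε

Resulting grammar:
E → , c E'
E' → , E E'
E' → ε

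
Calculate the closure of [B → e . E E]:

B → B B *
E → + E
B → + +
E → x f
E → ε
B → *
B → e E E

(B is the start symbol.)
{ [B → e . E E], [E → . + E], [E → . x f], [E → .] }

Start with: [B → e . E E]
  [B → e . E E] has the dot before E: add [E → . + E], [E → . x f], [E → .]
No further items can be added.

CLOSURE = { [B → e . E E], [E → . + E], [E → . x f], [E → .] }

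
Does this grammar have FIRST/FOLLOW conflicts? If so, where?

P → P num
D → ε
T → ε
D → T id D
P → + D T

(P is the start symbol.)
No FIRST/FOLLOW conflicts.

Nullable non-terminals: D, T.
FIRST sets used below: FIRST(T) = { ε }

D: nullable alternative(s) D → ε; FOLLOW(D) = { $, 'num' }
  D → ε: FIRST \ {ε} = { } — this is the only nullable alternative, skip
  D → T id D: FIRST \ {ε} = { 'id' } — disjoint from FOLLOW(D)
T has a nullable alternative but only one production, so nothing to check.

P has no nullable alternative, so no FIRST/FOLLOW check is needed there.

No FIRST/FOLLOW conflicts found.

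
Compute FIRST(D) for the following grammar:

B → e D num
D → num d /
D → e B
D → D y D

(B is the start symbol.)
To compute FIRST(D), examine every production with D on the left-hand side, reading each right-hand side left to right until a non-nullable symbol is reached.

From D → num d /:
  - num is a terminal: add 'num' and stop
From D → e B:
  - e is a terminal: add 'e' and stop
From D → D y D:
  - D is the symbol being defined: contributes nothing new
    D is not nullable, so stop

Collecting: FIRST(D) = { 'e', 'num' }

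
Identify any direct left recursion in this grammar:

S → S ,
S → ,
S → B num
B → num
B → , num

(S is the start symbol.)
Yes, S is left-recursive

Direct left recursion occurs when N → N α for some non-terminal N (the right-hand side begins with the left-hand side itself).

S → S ,: LEFT RECURSIVE (starts with S)
S → ,: starts with ','
S → B num: starts with B
B → num: starts with num
B → , num: starts with ','

The grammar has direct left recursion on: S.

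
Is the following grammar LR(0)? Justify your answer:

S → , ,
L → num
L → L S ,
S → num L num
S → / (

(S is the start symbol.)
No. Shift-reduce conflict between [S → num L num .] and [L → . num]

A grammar is LR(0) if no state in the canonical LR(0) collection has:
  - both a shift item (dot before a terminal) and a complete item (shift-reduce conflict), or
  - two or more complete items (reduce-reduce conflict; the accept item [S' → S .] counts as a complete item here).

Augment with S' → S and build the canonical LR(0) collection (I0 = CLOSURE({[S' → . S]}), then GOTO on every symbol after a dot until no new states appear). It has 12 states:
  I0: { [S → . , ,], [S → . / (], [S → . num L num], [S' → . S] }  — shift
  I1: { [S → , . ,] }  — shift
  I2: { [S → / . (] }  — shift
  I3: { [S' → S .] }  — accept
  I4: { [L → . L S ,], [L → . num], [S → num . L num] }  — shift
  I5: { [L → L . S ,], [S → . , ,], [S → . / (], [S → . num L num], [S → num L . num] }  — shift
  I6: { [L → num .] }  — reduce
  I7: { [L → L S . ,] }  — shift
  I8: { [L → . L S ,], [L → . num], [S → num . L num], [S → num L num .] }  — shift, reduce
  I9: { [L → L S , .] }  — reduce
  I10: { [S → / ( .] }  — reduce
  I11: { [S → , , .] }  — reduce

Conflict in state I8:
  Shift-reduce conflict between [S → num L num .] and [L → . num]
So the grammar is NOT LR(0).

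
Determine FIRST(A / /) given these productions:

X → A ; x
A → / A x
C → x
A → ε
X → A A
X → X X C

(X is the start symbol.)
{ '/' }

FIRST sets of the non-terminals involved (from the grammar, by fixed-point iteration):
  FIRST(A) = { '/', ε }

To compute FIRST(A / /), process the symbols left to right:
Symbol A is a non-terminal. Add FIRST(A) \ {ε} = { '/' }
A is nullable (ε ∈ FIRST(A)), continue to the next symbol.
Symbol / is a terminal. Add '/' and stop.
FIRST(A / /) = { '/' }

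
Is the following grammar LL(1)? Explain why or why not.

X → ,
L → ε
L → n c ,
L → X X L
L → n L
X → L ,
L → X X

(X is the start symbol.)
A grammar is LL(1) if for each non-terminal N with multiple productions, the predict sets of those productions are pairwise disjoint, where PREDICT(N → α) = (FIRST(α) \ {ε}) ∪ (FOLLOW(N) if α ⇒* ε).

Relevant sets:
  FIRST(L) = { ',', 'n', ε }
  FIRST(X) = { ',', 'n' }
  FOLLOW(L) = { ',' }

For X:
  PREDICT(X → ',') = { ',' }
  PREDICT(X → L ',') = { ',', 'n' }
For L:
  PREDICT(L → ε) = { ',' }
  PREDICT(L → n c ',') = { 'n' }
  PREDICT(L → X X L) = { ',', 'n' }
  PREDICT(L → n L) = { 'n' }
  PREDICT(L → X X) = { ',', 'n' }

Conflict found: Predict set conflict for X: { ',' }
The grammar is NOT LL(1).

Answer: No. Predict set conflict for X: { ',' }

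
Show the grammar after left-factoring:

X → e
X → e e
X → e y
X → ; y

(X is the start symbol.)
Left-factoring transforms A → αβ₁ | αβ₂ into A → αA' and A' → β₁ | β₂
(α is the longest common prefix among the alternatives). Repeat until
no nonterminal has two alternatives with a common prefix.

Round 1: X has alternatives sharing prefix 'e'. Introduce X': X → e X'
  Add: X' → ε
  Add: X' → e
  Add: X' → y

No remaining common prefixes — done.

Resulting grammar:
X → e X'
X' → ε
X' → e
X' → y
X → ; y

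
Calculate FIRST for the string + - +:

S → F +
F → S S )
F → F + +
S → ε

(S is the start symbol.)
To compute FIRST(+ - +), process the symbols left to right:
Symbol + is a terminal. Add '+' and stop.
FIRST(+ - +) = { '+' }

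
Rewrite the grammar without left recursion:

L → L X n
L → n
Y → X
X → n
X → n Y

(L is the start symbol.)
L is directly left-recursive. The standard transformation for
  A → A α₁ | ... | A α_m | β₁ | ... | β_n
is
  A  → β₁ A' | ... | β_n A'
  A' → α₁ A' | ... | α_m A' | ε

L → n becomes L → n L'
L → L X n becomes L' → X n L'
Add L' → ε

Productions for other non-terminals are unchanged:
  Y → X
  X → n
  X → n Y

Resulting grammar:
L → n L'
L' → X n L'
L' → ε
Y → X
X → n
X → n Y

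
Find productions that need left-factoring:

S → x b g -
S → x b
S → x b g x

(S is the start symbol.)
Yes, S has productions with common prefix 'x b'

Left-factoring is needed when two productions for the same non-terminal
share a common prefix on the right-hand side.

Productions for S:
  S → x b g -
  S → x b
  S → x b g x

Found common prefix 'x b' in productions for S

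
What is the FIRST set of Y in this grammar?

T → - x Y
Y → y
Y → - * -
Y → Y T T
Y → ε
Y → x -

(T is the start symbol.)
{ '-', 'x', 'y', ε }

To compute FIRST(Y), examine every production with Y on the left-hand side, reading each right-hand side left to right until a non-nullable symbol is reached.

FIRST sets of the other non-terminals involved (by the same procedure, iterated to a fixed point):
  FIRST(T) = { '-' }

From Y → y:
  - y is a terminal: add 'y' and stop
From Y → - * -:
  - '-' is a terminal: add '-' and stop
From Y → Y T T:
  - Y is the symbol being defined: contributes nothing new
    Y is nullable, so continue to the next symbol
  - T is a non-terminal: add FIRST(T) \ {ε} = { '-' }
    T is not nullable, so stop
From Y → ε:
  - ε-production, so ε ∈ FIRST(Y)
From Y → x -:
  - x is a terminal: add 'x' and stop

Collecting: FIRST(Y) = { '-', 'x', 'y', ε }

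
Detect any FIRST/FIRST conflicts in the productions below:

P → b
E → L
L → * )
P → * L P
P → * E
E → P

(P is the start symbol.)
FIRST sets of the non-terminals at (or reachable through a nullable prefix from) the front of some alternative:
  FIRST(L) = { '*' }
  FIRST(P) = { '*', 'b' }

Productions for P:
  P → b: FIRST = { 'b' }
  P → * L P: FIRST = { '*' }
  P → * E: FIRST = { '*' }
Productions for E:
  E → L: FIRST = { '*' }
  E → P: FIRST = { '*', 'b' }
L has only one production, so no FIRST/FIRST conflict is possible there.

Conflict for P: P → * L P and P → * E
  Overlap: { '*' }
Conflict for E: E → L and E → P
  Overlap: { '*' }

Answer: Yes. P → '*' L P / P → '*' E on { '*' }; E → L / E → P on { '*' }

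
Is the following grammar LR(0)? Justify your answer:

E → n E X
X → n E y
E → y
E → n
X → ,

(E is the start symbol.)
No. Shift-reduce conflict between [E → n .] and [E → . n]

A grammar is LR(0) if no state in the canonical LR(0) collection has:
  - both a shift item (dot before a terminal) and a complete item (shift-reduce conflict), or
  - two or more complete items (reduce-reduce conflict; the accept item [E' → E .] counts as a complete item here).

Augment with E' → E and build the canonical LR(0) collection (I0 = CLOSURE({[E' → . E]}), then GOTO on every symbol after a dot until no new states appear). It has 10 states:
  I0: { [E → . n E X], [E → . n], [E → . y], [E' → . E] }  — shift
  I1: { [E' → E .] }  — accept
  I2: { [E → . n E X], [E → . n], [E → . y], [E → n . E X], [E → n .] }  — shift, reduce
  I3: { [E → y .] }  — reduce
  I4: { [E → n E . X], [X → . ,], [X → . n E y] }  — shift
  I5: { [X → , .] }  — reduce
  I6: { [E → n E X .] }  — reduce
  I7: { [E → . n E X], [E → . n], [E → . y], [X → n . E y] }  — shift
  I8: { [X → n E . y] }  — shift
  I9: { [X → n E y .] }  — reduce

Conflict in state I2:
  Shift-reduce conflict between [E → n .] and [E → . n]
So the grammar is NOT LR(0).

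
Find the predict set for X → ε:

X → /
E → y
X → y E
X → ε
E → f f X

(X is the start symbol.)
PREDICT(X → ε) = (FIRST(RHS) \ {ε}) ∪ (FOLLOW(X) if ε ∈ FIRST(RHS), i.e. RHS ⇒* ε)
The right-hand side is ε (FIRST(ε) = { ε }), so the predict set is FOLLOW(X) = { $ }
PREDICT(X → ε) = { $ }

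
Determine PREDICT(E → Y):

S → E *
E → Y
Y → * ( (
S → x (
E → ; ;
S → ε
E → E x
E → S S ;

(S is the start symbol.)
{ '*' }

PREDICT(E → Y) = (FIRST(RHS) \ {ε}) ∪ (FOLLOW(E) if ε ∈ FIRST(RHS), i.e. RHS ⇒* ε)
FIRST(Y) = { '*' }
FIRST(Y) = { '*' }
ε ∉ FIRST(Y), so FOLLOW(E) is not added.
PREDICT(E → Y) = { '*' }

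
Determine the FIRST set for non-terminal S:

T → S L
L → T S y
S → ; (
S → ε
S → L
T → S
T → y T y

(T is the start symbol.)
{ ';', 'y', ε }

FIRST sets of the other non-terminals involved (by the same procedure, iterated to a fixed point):
  FIRST(L) = { ';', 'y' }

From S → ; (:
  - ';' is a terminal: add ';' and stop
From S → ε:
  - ε-production, so ε ∈ FIRST(S)
From S → L:
  - L is a non-terminal: add FIRST(L) \ {ε} = { ';', 'y' }
    L is not nullable, so stop

Collecting: FIRST(S) = { ';', 'y', ε }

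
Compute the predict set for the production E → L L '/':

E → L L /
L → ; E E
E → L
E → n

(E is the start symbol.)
{ ';' }

PREDICT(E → L L '/') = (FIRST(RHS) \ {ε}) ∪ (FOLLOW(E) if ε ∈ FIRST(RHS), i.e. RHS ⇒* ε)
FIRST(L) = { ';' }
FIRST(L L '/') = { ';' }
ε ∉ FIRST(L L '/'), so FOLLOW(E) is not added.
PREDICT(E → L L '/') = { ';' }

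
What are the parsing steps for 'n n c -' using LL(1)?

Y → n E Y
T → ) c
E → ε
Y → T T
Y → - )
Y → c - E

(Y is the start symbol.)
LL(1) parsing maintains a stack (initially the start symbol over $) and the input. At each step: if the stack top is a terminal, match it against the current input token; if it is a non-terminal N, replace it with the RHS of M[N, lookahead] (the unique production whose predict set contains the lookahead).

Stack is shown with the top on the left.

Stack    Input      Action
--------------------------
Y $      n n c - $  output Y → n E Y
n E Y $  n n c - $  match 'n'
E Y $    n c - $    output E → ε
Y $      n c - $    output Y → n E Y
n E Y $  n c - $    match 'n'
E Y $    c - $      output E → ε
Y $      c - $      output Y → c - E
c - E $  c - $      match 'c'
- E $    - $        match '-'
E $      $          output E → ε
$        $          accept

The string is accepted.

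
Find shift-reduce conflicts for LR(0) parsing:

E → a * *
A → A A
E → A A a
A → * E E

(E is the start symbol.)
A shift-reduce conflict occurs when an LR(0) state has both:
  - a complete (reduce) item [A → α .] (dot at the end), and
  - a shift item [B → β . c γ] (dot before a terminal).

Augment with E' → E and build the canonical LR(0) collection (I0 = CLOSURE({[E' → . E]}), then GOTO on every symbol after a dot until no new states appear). It has 12 states:
  I0: { [A → . * E E], [A → . A A], [E → . A A a], [E → . a * *], [E' → . E] }  — shift
  I1: { [A → * . E E], [A → . * E E], [A → . A A], [E → . A A a], [E → . a * *] }  — shift
  I2: { [A → . * E E], [A → . A A], [A → A . A], [E → A . A a] }  — shift
  I3: { [E' → E .] }  — accept
  I4: { [E → a . * *] }  — shift
  I5: { [E → a * . *] }  — shift
  I6: { [E → a * * .] }  — reduce
  I7: { [A → . * E E], [A → . A A], [A → A . A], [A → A A .], [E → A A . a] }  — shift, reduce
  I8: { [A → . * E E], [A → . A A], [A → A . A], [A → A A .] }  — shift, reduce
  I9: { [E → A A a .] }  — reduce
  I10: { [A → * E . E], [A → . * E E], [A → . A A], [E → . A A a], [E → . a * *] }  — shift
  I11: { [A → * E E .] }  — reduce

I7 contains reduce item [A → A A .] and shift items [A → . * E E], [E → A A . a] — shift-reduce conflict.
I8 contains reduce item [A → A A .] and shift item [A → . * E E] — shift-reduce conflict.

Answer: Yes — I7: [A → A A .] vs [A → . * E E]; I8: [A → A A .] vs [A → . * E E]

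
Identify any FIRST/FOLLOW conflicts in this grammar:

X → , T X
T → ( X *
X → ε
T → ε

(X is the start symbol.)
A FIRST/FOLLOW conflict occurs when a non-terminal N has a nullable alternative N → β (β ⇒* ε) and another alternative N → α with FIRST(α) ∩ FOLLOW(N) ≠ ∅: on such a lookahead the parser cannot decide between expanding α and letting N vanish via β.

Nullable non-terminals: T, X.

T: nullable alternative(s) T → ε; FOLLOW(T) = { $, '*', ',' }
  T → ( X *: FIRST \ {ε} = { '(' } — disjoint from FOLLOW(T)
  T → ε: FIRST \ {ε} = { } — this is the only nullable alternative, skip

X: nullable alternative(s) X → ε; FOLLOW(X) = { $, '*' }
  X → , T X: FIRST \ {ε} = { ',' } — disjoint from FOLLOW(X)
  X → ε: FIRST \ {ε} = { } — this is the only nullable alternative, skip

No FIRST/FOLLOW conflicts found.

Answer: No FIRST/FOLLOW conflicts.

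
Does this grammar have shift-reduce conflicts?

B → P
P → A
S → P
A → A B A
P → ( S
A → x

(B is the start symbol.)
A shift-reduce conflict occurs when an LR(0) state has both:
  - a complete (reduce) item [A → α .] (dot at the end), and
  - a shift item [B → β . c γ] (dot before a terminal).

Augment with B' → B and build the canonical LR(0) collection (I0 = CLOSURE({[B' → . B]}), then GOTO on every symbol after a dot until no new states appear). It has 10 states:
  I0: { [A → . A B A], [A → . x], [B → . P], [B' → . B], [P → . ( S], [P → . A] }  — shift
  I1: { [A → . A B A], [A → . x], [P → ( . S], [P → . ( S], [P → . A], [S → . P] }  — shift
  I2: { [A → . A B A], [A → . x], [A → A . B A], [B → . P], [P → . ( S], [P → . A], [P → A .] }  — shift, reduce
  I3: { [B' → B .] }  — accept
  I4: { [B → P .] }  — reduce
  I5: { [A → x .] }  — reduce
  I6: { [A → . A B A], [A → . x], [A → A B . A] }  — shift
  I7: { [A → . A B A], [A → . x], [A → A . B A], [A → A B A .], [B → . P], [P → . ( S], [P → . A] }  — shift, reduce
  I8: { [S → P .] }  — reduce
  I9: { [P → ( S .] }  — reduce

I2 contains reduce item [P → A .] and shift items [A → . x], [P → . ( S] — shift-reduce conflict.
I7 contains reduce item [A → A B A .] and shift items [A → . x], [P → . ( S] — shift-reduce conflict.

Answer: Yes — I2: [P → A .] vs [A → . x]; I7: [A → A B A .] vs [A → . x]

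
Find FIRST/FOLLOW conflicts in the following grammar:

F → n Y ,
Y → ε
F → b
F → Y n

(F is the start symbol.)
No FIRST/FOLLOW conflicts.

Nullable non-terminals: Y.
Y has a nullable alternative but only one production, so nothing to check.

F has no nullable alternative, so no FIRST/FOLLOW check is needed there.

No FIRST/FOLLOW conflicts found.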